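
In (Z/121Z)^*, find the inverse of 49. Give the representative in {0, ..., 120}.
49^(−1) ≡ 42 (mod 121)

Apply the extended Euclidean algorithm to (121, 49), tracking rows (r, s, t) with s·121 + t·49 = r. Each division r_prev = q·r_cur + r_new produces the new row as (previous row) − q·(current row):
  row A: (121, 1, 0)   [1·121 + 0·49 = 121]
  row B: (49, 0, 1)   [0·121 + 1·49 = 49]
  121 = 2·49 + 23   → row C = row A − 2·row B = (23, 1, −2)   [check: 1·121 − 2·49 = 23]
  49 = 2·23 + 3   → row D = row B − 2·row C = (3, −2, 5)   [check: −2·121 + 5·49 = 3]
  23 = 7·3 + 2   → row E = row C − 7·row D = (2, 15, −37)   [check: 15·121 − 37·49 = 2]
  3 = 1·2 + 1   → row F = row D − 1·row E = (1, −17, 42)   [check: −17·121 + 42·49 = 1]
  2 = 2·1 + 0   → remainder 0, stop. gcd = 1 (last nonzero row F).
The gcd is 1, so 49 is invertible mod 121. The last nonzero row gives −17·121 + 42·49 = 1, so t = 42. So 49^(−1) ≡ 42 (mod 121). Verify: 49 · 42 = 2058 ≡ 1 (mod 121). ✓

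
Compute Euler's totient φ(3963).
φ is multiplicative, with φ(p^e) = p^e − p^(e−1). Factorise 3963 = 3 · 1321. Then
  φ(3963) = (3 − 1) · (1321 − 1) = 2 · 1320 = 2640.

Final answer: φ(3963) = 2640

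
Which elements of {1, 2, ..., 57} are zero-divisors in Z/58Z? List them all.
nonzero zero-divisors of Z/58Z = {2, 4, 6, 8, 10, 12, 14, 16, 18, 20, 22, 24, 26, 28, 29, 30, 32, 34, 36, 38, 40, 42, 44, 46, 48, 50, 52, 54, 56}

An element a ∈ Z/58Z (with a ≠ 0) is a zero-divisor iff gcd(a, 58) > 1 (because a is a unit precisely when gcd(a, n) = 1, and in Z/nZ every nonzero, non-unit element is a zero-divisor). Scan a = 1, ..., 57 and keep those with gcd(a, 58) > 1:
  gcd(2, 58) = 2, gcd(4, 58) = 2, gcd(6, 58) = 2, gcd(8, 58) = 2, gcd(10, 58) = 2, gcd(12, 58) = 2, gcd(14, 58) = 2, gcd(16, 58) = 2, gcd(18, 58) = 2, gcd(20, 58) = 2, gcd(22, 58) = 2, gcd(24, 58) = 2, gcd(26, 58) = 2, gcd(28, 58) = 2, gcd(29, 58) = 29, gcd(30, 58) = 2, gcd(32, 58) = 2, gcd(34, 58) = 2, gcd(36, 58) = 2, gcd(38, 58) = 2, gcd(40, 58) = 2, gcd(42, 58) = 2, gcd(44, 58) = 2, gcd(46, 58) = 2, gcd(48, 58) = 2, gcd(50, 58) = 2, gcd(52, 58) = 2, gcd(54, 58) = 2, gcd(56, 58) = 2.
All other a ∈ {1, ..., 57} have gcd(a, 58) = 1 and are units. So the nonzero zero-divisors are exactly the 29 values of a appearing in this scan.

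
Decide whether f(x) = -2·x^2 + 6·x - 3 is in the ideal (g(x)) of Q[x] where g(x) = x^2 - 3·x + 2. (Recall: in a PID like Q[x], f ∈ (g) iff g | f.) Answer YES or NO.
In Q[x] the ideal (g) consists of all multiples of g, so f ∈ (g) iff g | f, i.e. iff the remainder of f on division by g is 0. Divide f by g (g is monic, so eliminate the leading term of the running remainder at each step):
  leading term -2·x^2: subtract (-2)·g(x) = -2·x^2 + 6·x - 4, leaving 1
The remainder r(x) = 1 ≠ 0 (and deg r < deg g), so g ∤ f, i.e. f ∉ (g).

Final answer: NO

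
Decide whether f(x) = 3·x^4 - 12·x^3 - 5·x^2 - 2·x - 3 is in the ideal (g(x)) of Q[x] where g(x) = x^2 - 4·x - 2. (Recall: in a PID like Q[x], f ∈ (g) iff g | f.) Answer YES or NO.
In Q[x] the ideal (g) consists of all multiples of g, so f ∈ (g) iff g | f, i.e. iff the remainder of f on division by g is 0. Divide f by g (g is monic, so eliminate the leading term of the running remainder at each step):
  leading term 3·x^4: subtract (3·x^2)·g(x) = 3·x^4 - 12·x^3 - 6·x^2, leaving x^2 - 2·x - 3
  leading term x^2: subtract (1)·g(x) = x^2 - 4·x - 2, leaving 2·x - 1
The remainder r(x) = 2·x - 1 ≠ 0 (and deg r < deg g), so g ∤ f, i.e. f ∉ (g).

Final answer: NO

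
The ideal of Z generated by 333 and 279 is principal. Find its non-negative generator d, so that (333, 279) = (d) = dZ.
(333, 279) = (9); d = 9

In the PID Z, (a, b) is generated by gcd(a, b). Compute gcd(333, 279) with the extended Euclidean algorithm, tracking rows (r, s, t) with s·333 + t·279 = r:
  row A: (333, 1, 0)   [1·333 + 0·279 = 333]
  row B: (279, 0, 1)   [0·333 + 1·279 = 279]
  333 = 1·279 + 54   → row C = row A − 1·row B = (54, 1, −1)   [check: 1·333 − 1·279 = 54]
  279 = 5·54 + 9   → row D = row B − 5·row C = (9, −5, 6)   [check: −5·333 + 6·279 = 9]
  54 = 6·9 + 0   → remainder 0, stop. gcd = 9 (last nonzero row D).
So gcd(333, 279) = 9, with Bézout identity −5·333 + 6·279 = 9. Containment (⊇): the Bézout identity exhibits 9 as an element of (333, 279), giving (9) ⊆ (333, 279). Containment (⊆): since 9 | 333 and 9 | 279 (333 = 9·37, 279 = 9·31), every Z-linear combination of 333 and 279 is divisible by 9, so (333, 279) ⊆ (9). Therefore (333, 279) = (9), d = 9.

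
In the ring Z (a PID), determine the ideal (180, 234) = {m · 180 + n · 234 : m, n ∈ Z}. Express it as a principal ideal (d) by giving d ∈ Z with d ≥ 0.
(180, 234) = (18); d = 18

In the PID Z, (a, b) is generated by gcd(a, b). Compute gcd(234, 180) with the extended Euclidean algorithm, tracking rows (r, s, t) with s·234 + t·180 = r:
  row A: (234, 1, 0)   [1·234 + 0·180 = 234]
  row B: (180, 0, 1)   [0·234 + 1·180 = 180]
  234 = 1·180 + 54   → row C = row A − 1·row B = (54, 1, −1)   [check: 1·234 − 1·180 = 54]
  180 = 3·54 + 18   → row D = row B − 3·row C = (18, −3, 4)   [check: −3·234 + 4·180 = 18]
  54 = 3·18 + 0   → remainder 0, stop. gcd = 18 (last nonzero row D).
So gcd(180, 234) = 18, with Bézout identity −3·234 + 4·180 = 18. Containment (⊇): the Bézout identity exhibits 18 as an element of (180, 234), giving (18) ⊆ (180, 234). Containment (⊆): since 18 | 180 and 18 | 234 (180 = 18·10, 234 = 18·13), every Z-linear combination of 180 and 234 is divisible by 18, so (180, 234) ⊆ (18). Therefore (180, 234) = (18), d = 18.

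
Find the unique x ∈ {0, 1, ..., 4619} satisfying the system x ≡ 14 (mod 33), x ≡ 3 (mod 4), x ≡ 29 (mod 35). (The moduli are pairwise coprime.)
x ≡ 1499 (mod 4620); the representative in [0, 4620) is 1499

The moduli 33, 4, 35 are pairwise coprime, so by the CRT there is a unique solution mod 33·4·35 = 4620.
Solve by successive substitution. Start with x ≡ 14 (mod 33).
  Combine with x ≡ 3 (mod 4): write x = 14 + 33·t and require 14 + 33·t ≡ 3 (mod 4), i.e. 33·t ≡ 3 − 14 ≡ 1 (mod 4). Since 33^(−1) ≡ 1 (mod 4) (33 ≡ 1 (mod 4)), t ≡ 1·1 ≡ 1 (mod 4). So x ≡ 14 + 33·1 = 47 (mod 132).
  Combine with x ≡ 29 (mod 35): write x = 47 + 132·t and require 47 + 132·t ≡ 29 (mod 35), i.e. 132·t ≡ 29 − 47 ≡ 17 (mod 35). Since 132^(−1) ≡ 13 (mod 35) (132 ≡ 27 (mod 35)), t ≡ 13·17 ≡ 11 (mod 35). So x ≡ 47 + 132·11 = 1499 (mod 4620).
Unique solution in [0, 4620): x = 1499.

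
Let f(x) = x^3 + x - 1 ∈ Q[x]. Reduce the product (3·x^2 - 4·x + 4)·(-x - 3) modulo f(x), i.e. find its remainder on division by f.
a · b ≡ -5·x^2 + 11·x - 15 (mod f(x))

First multiply in Q[x] without reducing: a · b = -3·x^3 - 5·x^2 + 8·x - 12. Now divide by f(x) = x^3 + x - 1, eliminating the leading term at each step:
  leading term -3·x^3: subtract (-3)·f(x) = -3·x^3 - 3·x + 3, leaving -5·x^2 + 11·x - 15
The degree is now < 3, so this is the remainder. Hence a · b ≡ -5·x^2 + 11·x - 15 in Q[x]/(f).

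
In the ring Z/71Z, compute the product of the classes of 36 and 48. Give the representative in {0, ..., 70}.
24

Both factors are already reduced mod 71. 36 · 48 = 1728. Dividing by 71: 1728 = 24·71 + 24. So (36 · 48) mod 71 = 24.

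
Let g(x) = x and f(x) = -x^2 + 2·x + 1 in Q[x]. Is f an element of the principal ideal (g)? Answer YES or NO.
NO

In Q[x] the ideal (g) consists of all multiples of g, so f ∈ (g) iff g | f, i.e. iff the remainder of f on division by g is 0. Divide f by g (g is monic, so eliminate the leading term of the running remainder at each step):
  leading term -x^2: subtract (-x)·g(x) = -x^2, leaving 2·x + 1
  leading term 2·x: subtract (2)·g(x) = 2·x, leaving 1
The remainder r(x) = 1 ≠ 0 (and deg r < deg g), so g ∤ f, i.e. f ∉ (g).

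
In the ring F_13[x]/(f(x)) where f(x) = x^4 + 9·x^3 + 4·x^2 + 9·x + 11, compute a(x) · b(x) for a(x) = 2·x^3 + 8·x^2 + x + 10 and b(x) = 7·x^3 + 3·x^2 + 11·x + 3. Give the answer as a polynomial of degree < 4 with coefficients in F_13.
Multiply as integer polynomials: a · b = 14·x^6 + 62·x^5 + 53·x^4 + 167·x^3 + 65·x^2 + 113·x + 30. Reducing coefficients mod 13: a · b ≡ x^6 + 10·x^5 + x^4 + 11·x^3 + 9·x + 4. Now divide by f(x) = x^4 + 9·x^3 + 4·x^2 + 9·x + 11 in F_13[x], eliminating the leading term at each step:
  leading term x^6: subtract (x^2)·f(x) = x^6 + 9·x^5 + 4·x^4 + 9·x^3 + 11·x^2, leaving x^5 + 10·x^4 + 2·x^3 + 2·x^2 + 9·x + 4 (coefficients mod 13)
  leading term x^5: subtract (x)·f(x) = x^5 + 9·x^4 + 4·x^3 + 9·x^2 + 11·x, leaving x^4 + 11·x^3 + 6·x^2 + 11·x + 4 (coefficients mod 13)
  leading term x^4: subtract (1)·f(x) = x^4 + 9·x^3 + 4·x^2 + 9·x + 11, leaving 2·x^3 + 2·x^2 + 2·x + 6 (coefficients mod 13)
The degree is now < 4, so this is the remainder. Hence a · b ≡ 2·x^3 + 2·x^2 + 2·x + 6 in F_13[x]/(f).

Final answer: a · b ≡ 2·x^3 + 2·x^2 + 2·x + 6 (mod f(x))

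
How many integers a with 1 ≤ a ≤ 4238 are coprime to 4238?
1944

The number of a ∈ {1, ..., 4238} with gcd(a, 4238) = 1 is by definition Euler's totient φ(4238). φ is multiplicative, with φ(p^e) = p^e − p^(e−1). Factorise 4238 = 2 · 13 · 163. Then
  φ(4238) = (2 − 1) · (13 − 1) · (163 − 1) = 1 · 12 · 162 = 1944.
So there are 1944 such integers.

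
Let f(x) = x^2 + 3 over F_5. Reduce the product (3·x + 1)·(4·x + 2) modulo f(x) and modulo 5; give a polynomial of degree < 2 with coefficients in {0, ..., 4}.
a · b ≡ 1 (mod f(x))

Multiply as integer polynomials: a · b = 12·x^2 + 10·x + 2. Reducing coefficients mod 5: a · b ≡ 2·x^2 + 2. Now divide by f(x) = x^2 + 3 in F_5[x], eliminating the leading term at each step:
  leading term 2·x^2: subtract (2)·f(x) = 2·x^2 + 1, leaving 1 (coefficients mod 5)
The degree is now < 2, so this is the remainder. Hence a · b ≡ 1 in F_5[x]/(f).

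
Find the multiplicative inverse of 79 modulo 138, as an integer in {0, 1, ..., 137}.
Apply the extended Euclidean algorithm to (138, 79), tracking rows (r, s, t) with s·138 + t·79 = r. Each division r_prev = q·r_cur + r_new produces the new row as (previous row) − q·(current row):
  row A: (138, 1, 0)   [1·138 + 0·79 = 138]
  row B: (79, 0, 1)   [0·138 + 1·79 = 79]
  138 = 1·79 + 59   → row C = row A − 1·row B = (59, 1, −1)   [check: 1·138 − 1·79 = 59]
  79 = 1·59 + 20   → row D = row B − 1·row C = (20, −1, 2)   [check: −1·138 + 2·79 = 20]
  59 = 2·20 + 19   → row E = row C − 2·row D = (19, 3, −5)   [check: 3·138 − 5·79 = 19]
  20 = 1·19 + 1   → row F = row D − 1·row E = (1, −4, 7)   [check: −4·138 + 7·79 = 1]
  19 = 19·1 + 0   → remainder 0, stop. gcd = 1 (last nonzero row F).
The gcd is 1, so 79 is invertible mod 138. The last nonzero row gives −4·138 + 7·79 = 1, so t = 7. So 79^(−1) ≡ 7 (mod 138). Verify: 79 · 7 = 553 ≡ 1 (mod 138). ✓

Final answer: 79^(−1) ≡ 7 (mod 138)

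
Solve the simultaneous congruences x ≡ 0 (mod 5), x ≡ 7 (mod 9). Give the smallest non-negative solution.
The moduli 5, 9 are pairwise coprime, so by the CRT there is a unique solution mod 5·9 = 45.
Solve by successive substitution. Start with x ≡ 0 (mod 5).
  Combine with x ≡ 7 (mod 9): write x = 5·t and require 5·t ≡ 7 (mod 9). Since 5^(−1) ≡ 2 (mod 9), t ≡ 2·7 ≡ 5 (mod 9). So x ≡ 5·5 = 25 (mod 45).
Unique solution in [0, 45): x = 25.

Final answer: x ≡ 25 (mod 45); the representative in [0, 45) is 25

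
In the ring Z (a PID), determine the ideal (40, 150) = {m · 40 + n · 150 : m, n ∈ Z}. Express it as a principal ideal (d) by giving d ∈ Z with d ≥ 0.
In the PID Z, (a, b) is generated by gcd(a, b). Compute gcd(150, 40) with the extended Euclidean algorithm, tracking rows (r, s, t) with s·150 + t·40 = r:
  row A: (150, 1, 0)   [1·150 + 0·40 = 150]
  row B: (40, 0, 1)   [0·150 + 1·40 = 40]
  150 = 3·40 + 30   → row C = row A − 3·row B = (30, 1, −3)   [check: 1·150 − 3·40 = 30]
  40 = 1·30 + 10   → row D = row B − 1·row C = (10, −1, 4)   [check: −1·150 + 4·40 = 10]
  30 = 3·10 + 0   → remainder 0, stop. gcd = 10 (last nonzero row D).
So gcd(40, 150) = 10, with Bézout identity −1·150 + 4·40 = 10. Containment (⊇): the Bézout identity exhibits 10 as an element of (40, 150), giving (10) ⊆ (40, 150). Containment (⊆): since 10 | 40 and 10 | 150 (40 = 10·4, 150 = 10·15), every Z-linear combination of 40 and 150 is divisible by 10, so (40, 150) ⊆ (10). Therefore (40, 150) = (10), d = 10.

Final answer: (40, 150) = (10); d = 10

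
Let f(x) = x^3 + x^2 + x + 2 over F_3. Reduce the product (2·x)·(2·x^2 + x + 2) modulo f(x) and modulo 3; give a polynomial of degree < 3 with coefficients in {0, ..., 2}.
Multiply as integer polynomials: a · b = 4·x^3 + 2·x^2 + 4·x. Reducing coefficients mod 3: a · b ≡ x^3 + 2·x^2 + x. Now divide by f(x) = x^3 + x^2 + x + 2 in F_3[x], eliminating the leading term at each step:
  leading term x^3: subtract (1)·f(x) = x^3 + x^2 + x + 2, leaving x^2 + 1 (coefficients mod 3)
The degree is now < 3, so this is the remainder. Hence a · b ≡ x^2 + 1 in F_3[x]/(f).

Final answer: a · b ≡ x^2 + 1 (mod f(x))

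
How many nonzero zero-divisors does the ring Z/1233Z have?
In Z/1233Z each nonzero element is either a unit (gcd with 1233 is 1) or a zero-divisor (gcd > 1). The number of units is φ(1233): factorise 1233 = 3^2 · 137, so φ(1233) = (3^2 − 3^1) · (137 − 1) = 6 · 136 = 816. The nonzero elements number 1233 − 1 = 1232. Hence the nonzero zero-divisors number 1232 − 816 = 416.

Final answer: Z/1233Z has 416 nonzero zero-divisors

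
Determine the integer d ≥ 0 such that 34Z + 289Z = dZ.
(34, 289) = (17); d = 17

In the PID Z, (a, b) is generated by gcd(a, b). Compute gcd(289, 34) with the extended Euclidean algorithm, tracking rows (r, s, t) with s·289 + t·34 = r:
  row A: (289, 1, 0)   [1·289 + 0·34 = 289]
  row B: (34, 0, 1)   [0·289 + 1·34 = 34]
  289 = 8·34 + 17   → row C = row A − 8·row B = (17, 1, −8)   [check: 1·289 − 8·34 = 17]
  34 = 2·17 + 0   → remainder 0, stop. gcd = 17 (last nonzero row C).
So gcd(34, 289) = 17, with Bézout identity 1·289 − 8·34 = 17. Containment (⊇): the Bézout identity exhibits 17 as an element of (34, 289), giving (17) ⊆ (34, 289). Containment (⊆): since 17 | 34 and 17 | 289 (34 = 17·2, 289 = 17·17), every Z-linear combination of 34 and 289 is divisible by 17, so (34, 289) ⊆ (17). Therefore (34, 289) = (17), d = 17.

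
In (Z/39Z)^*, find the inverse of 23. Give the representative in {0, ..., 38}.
23^(−1) ≡ 17 (mod 39)

Apply the extended Euclidean algorithm to (39, 23), tracking rows (r, s, t) with s·39 + t·23 = r. Each division r_prev = q·r_cur + r_new produces the new row as (previous row) − q·(current row):
  row A: (39, 1, 0)   [1·39 + 0·23 = 39]
  row B: (23, 0, 1)   [0·39 + 1·23 = 23]
  39 = 1·23 + 16   → row C = row A − 1·row B = (16, 1, −1)   [check: 1·39 − 1·23 = 16]
  23 = 1·16 + 7   → row D = row B − 1·row C = (7, −1, 2)   [check: −1·39 + 2·23 = 7]
  16 = 2·7 + 2   → row E = row C − 2·row D = (2, 3, −5)   [check: 3·39 − 5·23 = 2]
  7 = 3·2 + 1   → row F = row D − 3·row E = (1, −10, 17)   [check: −10·39 + 17·23 = 1]
  2 = 2·1 + 0   → remainder 0, stop. gcd = 1 (last nonzero row F).
The gcd is 1, so 23 is invertible mod 39. The last nonzero row gives −10·39 + 17·23 = 1, so t = 17. So 23^(−1) ≡ 17 (mod 39). Verify: 23 · 17 = 391 ≡ 1 (mod 39). ✓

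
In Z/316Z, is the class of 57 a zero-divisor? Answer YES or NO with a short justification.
gcd(57, 316) = 1, so 57 is a unit in Z/316Z (it has a multiplicative inverse). A unit cannot be a zero-divisor: if 57·b ≡ 0 then multiplying both sides by 57^(−1) gives b ≡ 0. So 57 is not a zero-divisor.

Final answer: NO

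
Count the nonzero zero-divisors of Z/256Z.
In Z/256Z each nonzero element is either a unit (gcd with 256 is 1) or a zero-divisor (gcd > 1). The number of units is φ(256): factorise 256 = 2^8, so φ(256) = (2^8 − 2^7) = 128 = 128. The nonzero elements number 256 − 1 = 255. Hence the nonzero zero-divisors number 255 − 128 = 127.

Final answer: Z/256Z has 127 nonzero zero-divisors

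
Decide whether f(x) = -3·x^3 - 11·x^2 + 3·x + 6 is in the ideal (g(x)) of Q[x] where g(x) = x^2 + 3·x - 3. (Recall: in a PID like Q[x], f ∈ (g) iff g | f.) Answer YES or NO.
YES

In Q[x] the ideal (g) consists of all multiples of g, so f ∈ (g) iff g | f, i.e. iff the remainder of f on division by g is 0. Divide f by g (g is monic, so eliminate the leading term of the running remainder at each step):
  leading term -3·x^3: subtract (-3·x)·g(x) = -3·x^3 - 9·x^2 + 9·x, leaving -2·x^2 - 6·x + 6
  leading term -2·x^2: subtract (-2)·g(x) = -2·x^2 - 6·x + 6, leaving 0
The remainder is 0, so f(x) = g(x) · h(x) with h(x) = -3·x - 2. Hence g | f, i.e. f ∈ (g).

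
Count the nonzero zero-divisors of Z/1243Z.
In Z/1243Z each nonzero element is either a unit (gcd with 1243 is 1) or a zero-divisor (gcd > 1). The number of units is φ(1243): factorise 1243 = 11 · 113, so φ(1243) = (11 − 1) · (113 − 1) = 10 · 112 = 1120. The nonzero elements number 1243 − 1 = 1242. Hence the nonzero zero-divisors number 1242 − 1120 = 122.

Final answer: Z/1243Z has 122 nonzero zero-divisors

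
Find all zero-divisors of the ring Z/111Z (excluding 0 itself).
nonzero zero-divisors of Z/111Z = {3, 6, 9, 12, 15, 18, 21, 24, 27, 30, 33, 36, 37, 39, 42, 45, 48, 51, 54, 57, 60, 63, 66, 69, 72, 74, 75, 78, 81, 84, 87, 90, 93, 96, 99, 102, 105, 108}

An element a ∈ Z/111Z (with a ≠ 0) is a zero-divisor iff gcd(a, 111) > 1 (because a is a unit precisely when gcd(a, n) = 1, and in Z/nZ every nonzero, non-unit element is a zero-divisor). Scan a = 1, ..., 110 and keep those with gcd(a, 111) > 1:
  gcd(3, 111) = 3, gcd(6, 111) = 3, gcd(9, 111) = 3, gcd(12, 111) = 3, gcd(15, 111) = 3, gcd(18, 111) = 3, gcd(21, 111) = 3, gcd(24, 111) = 3, gcd(27, 111) = 3, gcd(30, 111) = 3, gcd(33, 111) = 3, gcd(36, 111) = 3, gcd(37, 111) = 37, gcd(39, 111) = 3, gcd(42, 111) = 3, gcd(45, 111) = 3, gcd(48, 111) = 3, gcd(51, 111) = 3, gcd(54, 111) = 3, gcd(57, 111) = 3, gcd(60, 111) = 3, gcd(63, 111) = 3, gcd(66, 111) = 3, gcd(69, 111) = 3, gcd(72, 111) = 3, gcd(74, 111) = 37, gcd(75, 111) = 3, gcd(78, 111) = 3, gcd(81, 111) = 3, gcd(84, 111) = 3, gcd(87, 111) = 3, gcd(90, 111) = 3, gcd(93, 111) = 3, gcd(96, 111) = 3, gcd(99, 111) = 3, gcd(102, 111) = 3, gcd(105, 111) = 3, gcd(108, 111) = 3.
All other a ∈ {1, ..., 110} have gcd(a, 111) = 1 and are units. So the nonzero zero-divisors are exactly the 38 values of a appearing in this scan.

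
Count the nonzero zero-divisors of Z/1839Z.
Z/1839Z has 614 nonzero zero-divisors

In Z/1839Z each nonzero element is either a unit (gcd with 1839 is 1) or a zero-divisor (gcd > 1). The number of units is φ(1839): factorise 1839 = 3 · 613, so φ(1839) = (3 − 1) · (613 − 1) = 2 · 612 = 1224. The nonzero elements number 1839 − 1 = 1838. Hence the nonzero zero-divisors number 1838 − 1224 = 614.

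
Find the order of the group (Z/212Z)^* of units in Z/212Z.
(Z/212Z)^* consists of the classes a with gcd(a, 212) = 1, so its order is φ(212). φ is multiplicative, with φ(p^e) = p^e − p^(e−1). Factorise 212 = 2^2 · 53. Then
  φ(212) = (2^2 − 2^1) · (53 − 1) = 2 · 52 = 104.
Thus |(Z/212Z)^*| = 104.

Final answer: |(Z/212Z)^*| = 104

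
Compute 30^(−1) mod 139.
30^(−1) ≡ 51 (mod 139)

Apply the extended Euclidean algorithm to (139, 30), tracking rows (r, s, t) with s·139 + t·30 = r. Each division r_prev = q·r_cur + r_new produces the new row as (previous row) − q·(current row):
  row A: (139, 1, 0)   [1·139 + 0·30 = 139]
  row B: (30, 0, 1)   [0·139 + 1·30 = 30]
  139 = 4·30 + 19   → row C = row A − 4·row B = (19, 1, −4)   [check: 1·139 − 4·30 = 19]
  30 = 1·19 + 11   → row D = row B − 1·row C = (11, −1, 5)   [check: −1·139 + 5·30 = 11]
  19 = 1·11 + 8   → row E = row C − 1·row D = (8, 2, −9)   [check: 2·139 − 9·30 = 8]
  11 = 1·8 + 3   → row F = row D − 1·row E = (3, −3, 14)   [check: −3·139 + 14·30 = 3]
  8 = 2·3 + 2   → row G = row E − 2·row F = (2, 8, −37)   [check: 8·139 − 37·30 = 2]
  3 = 1·2 + 1   → row H = row F − 1·row G = (1, −11, 51)   [check: −11·139 + 51·30 = 1]
  2 = 2·1 + 0   → remainder 0, stop. gcd = 1 (last nonzero row H).
The gcd is 1, so 30 is invertible mod 139. The last nonzero row gives −11·139 + 51·30 = 1, so t = 51. So 30^(−1) ≡ 51 (mod 139). Verify: 30 · 51 = 1530 ≡ 1 (mod 139). ✓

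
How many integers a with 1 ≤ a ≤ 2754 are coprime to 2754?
The number of a ∈ {1, ..., 2754} with gcd(a, 2754) = 1 is by definition Euler's totient φ(2754). φ is multiplicative, with φ(p^e) = p^e − p^(e−1). Factorise 2754 = 2 · 3^4 · 17. Then
  φ(2754) = (2 − 1) · (3^4 − 3^3) · (17 − 1) = 1 · 54 · 16 = 864.
So there are 864 such integers.

Final answer: 864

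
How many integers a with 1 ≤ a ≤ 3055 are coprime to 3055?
2208

The number of a ∈ {1, ..., 3055} with gcd(a, 3055) = 1 is by definition Euler's totient φ(3055). φ is multiplicative, with φ(p^e) = p^e − p^(e−1). Factorise 3055 = 5 · 13 · 47. Then
  φ(3055) = (5 − 1) · (13 − 1) · (47 − 1) = 4 · 12 · 46 = 2208.
So there are 2208 such integers.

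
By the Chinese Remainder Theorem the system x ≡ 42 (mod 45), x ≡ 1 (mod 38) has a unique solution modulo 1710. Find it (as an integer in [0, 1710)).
x ≡ 267 (mod 1710); the representative in [0, 1710) is 267

The moduli 45, 38 are pairwise coprime, so by the CRT there is a unique solution mod 45·38 = 1710.
Solve by successive substitution. Start with x ≡ 42 (mod 45).
  Combine with x ≡ 1 (mod 38): write x = 42 + 45·t and require 42 + 45·t ≡ 1 (mod 38), i.e. 45·t ≡ 1 − 42 ≡ 35 (mod 38). Since 45^(−1) ≡ 11 (mod 38) (45 ≡ 7 (mod 38)), t ≡ 11·35 ≡ 5 (mod 38). So x ≡ 42 + 45·5 = 267 (mod 1710).
Unique solution in [0, 1710): x = 267.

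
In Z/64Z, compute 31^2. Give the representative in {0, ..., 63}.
1

Use repeated squaring. Binary(2) = 10. Walk through the bits of the exponent 2 left-to-right: at each bit after the leading one, square the running value, then multiply by 31 if the bit is 1 (always reducing mod 64):
  bit 1 = 1 (leading): start with 31.
  bit 2 = 0: square 31^2 = 961 ≡ 1 (mod 64).
Final value: 31^2 ≡ 1 (mod 64).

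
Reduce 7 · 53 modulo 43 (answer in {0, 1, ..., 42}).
Reduce the factors first: 53 ≡ 10 (mod 43), so 7 · 53 ≡ 7 · 10 (mod 43). 7 · 10 = 70. Dividing by 43: 70 = 1·43 + 27. So (7 · 53) mod 43 = 27.

Final answer: 27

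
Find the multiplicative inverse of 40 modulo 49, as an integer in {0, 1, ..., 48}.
40^(−1) ≡ 38 (mod 49)

Apply the extended Euclidean algorithm to (49, 40), tracking rows (r, s, t) with s·49 + t·40 = r. Each division r_prev = q·r_cur + r_new produces the new row as (previous row) − q·(current row):
  row A: (49, 1, 0)   [1·49 + 0·40 = 49]
  row B: (40, 0, 1)   [0·49 + 1·40 = 40]
  49 = 1·40 + 9   → row C = row A − 1·row B = (9, 1, −1)   [check: 1·49 − 1·40 = 9]
  40 = 4·9 + 4   → row D = row B − 4·row C = (4, −4, 5)   [check: −4·49 + 5·40 = 4]
  9 = 2·4 + 1   → row E = row C − 2·row D = (1, 9, −11)   [check: 9·49 − 11·40 = 1]
  4 = 4·1 + 0   → remainder 0, stop. gcd = 1 (last nonzero row E).
The gcd is 1, so 40 is invertible mod 49. The last nonzero row gives 9·49 − 11·40 = 1, so t = −11. So 40^(−1) ≡ −11 ≡ 38 (mod 49). Verify: 40 · 38 = 1520 ≡ 1 (mod 49). ✓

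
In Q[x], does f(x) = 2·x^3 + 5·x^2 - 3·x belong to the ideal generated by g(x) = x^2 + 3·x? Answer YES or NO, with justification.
YES

In Q[x] the ideal (g) consists of all multiples of g, so f ∈ (g) iff g | f, i.e. iff the remainder of f on division by g is 0. Divide f by g (g is monic, so eliminate the leading term of the running remainder at each step):
  leading term 2·x^3: subtract (2·x)·g(x) = 2·x^3 + 6·x^2, leaving -x^2 - 3·x
  leading term -x^2: subtract (-1)·g(x) = -x^2 - 3·x, leaving 0
The remainder is 0, so f(x) = g(x) · h(x) with h(x) = 2·x - 1. Hence g | f, i.e. f ∈ (g).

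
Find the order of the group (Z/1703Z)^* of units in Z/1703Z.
(Z/1703Z)^* consists of the classes a with gcd(a, 1703) = 1, so its order is φ(1703). φ is multiplicative, with φ(p^e) = p^e − p^(e−1). Factorise 1703 = 13 · 131. Then
  φ(1703) = (13 − 1) · (131 − 1) = 12 · 130 = 1560.
Thus |(Z/1703Z)^*| = 1560.

Final answer: |(Z/1703Z)^*| = 1560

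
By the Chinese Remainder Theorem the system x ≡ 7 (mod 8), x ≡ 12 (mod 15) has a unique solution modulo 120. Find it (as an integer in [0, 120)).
The moduli 8, 15 are pairwise coprime, so by the CRT there is a unique solution mod 8·15 = 120.
Solve by successive substitution. Start with x ≡ 7 (mod 8).
  Combine with x ≡ 12 (mod 15): write x = 7 + 8·t and require 7 + 8·t ≡ 12 (mod 15), i.e. 8·t ≡ 12 − 7 ≡ 5 (mod 15). Since 8^(−1) ≡ 2 (mod 15), t ≡ 2·5 ≡ 10 (mod 15). So x ≡ 7 + 8·10 = 87 (mod 120).
Unique solution in [0, 120): x = 87.

Final answer: x ≡ 87 (mod 120); the representative in [0, 120) is 87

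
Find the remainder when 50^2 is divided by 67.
Use repeated squaring. Binary(2) = 10. Walk through the bits of the exponent 2 left-to-right: at each bit after the leading one, square the running value, then multiply by 50 if the bit is 1 (always reducing mod 67):
  bit 1 = 1 (leading): start with 50.
  bit 2 = 0: square 50^2 = 2500 ≡ 21 (mod 67).
Final value: 50^2 ≡ 21 (mod 67).

Final answer: 21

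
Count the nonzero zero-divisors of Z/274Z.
In Z/274Z each nonzero element is either a unit (gcd with 274 is 1) or a zero-divisor (gcd > 1). The number of units is φ(274): factorise 274 = 2 · 137, so φ(274) = (2 − 1) · (137 − 1) = 1 · 136 = 136. The nonzero elements number 274 − 1 = 273. Hence the nonzero zero-divisors number 273 − 136 = 137.

Final answer: Z/274Z has 137 nonzero zero-divisors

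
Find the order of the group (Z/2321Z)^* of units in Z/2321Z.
|(Z/2321Z)^*| = 2100

(Z/2321Z)^* consists of the classes a with gcd(a, 2321) = 1, so its order is φ(2321). φ is multiplicative, with φ(p^e) = p^e − p^(e−1). Factorise 2321 = 11 · 211. Then
  φ(2321) = (11 − 1) · (211 − 1) = 10 · 210 = 2100.
Thus |(Z/2321Z)^*| = 2100.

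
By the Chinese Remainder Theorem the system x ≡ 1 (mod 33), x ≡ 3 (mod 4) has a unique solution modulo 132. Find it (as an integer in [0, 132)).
x ≡ 67 (mod 132); the representative in [0, 132) is 67

The moduli 33, 4 are pairwise coprime, so by the CRT there is a unique solution mod 33·4 = 132.
Solve by successive substitution. Start with x ≡ 1 (mod 33).
  Combine with x ≡ 3 (mod 4): write x = 1 + 33·t and require 1 + 33·t ≡ 3 (mod 4), i.e. 33·t ≡ 3 − 1 ≡ 2 (mod 4). Since 33^(−1) ≡ 1 (mod 4) (33 ≡ 1 (mod 4)), t ≡ 1·2 ≡ 2 (mod 4). So x ≡ 1 + 33·2 = 67 (mod 132).
Unique solution in [0, 132): x = 67.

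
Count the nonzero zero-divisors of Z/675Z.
Z/675Z has 314 nonzero zero-divisors

In Z/675Z each nonzero element is either a unit (gcd with 675 is 1) or a zero-divisor (gcd > 1). The number of units is φ(675): factorise 675 = 3^3 · 5^2, so φ(675) = (3^3 − 3^2) · (5^2 − 5^1) = 18 · 20 = 360. The nonzero elements number 675 − 1 = 674. Hence the nonzero zero-divisors number 674 − 360 = 314.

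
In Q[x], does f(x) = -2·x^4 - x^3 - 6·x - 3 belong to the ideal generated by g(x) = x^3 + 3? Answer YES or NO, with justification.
YES

In Q[x] the ideal (g) consists of all multiples of g, so f ∈ (g) iff g | f, i.e. iff the remainder of f on division by g is 0. Divide f by g (g is monic, so eliminate the leading term of the running remainder at each step):
  leading term -2·x^4: subtract (-2·x)·g(x) = -2·x^4 - 6·x, leaving -x^3 - 3
  leading term -x^3: subtract (-1)·g(x) = -x^3 - 3, leaving 0
The remainder is 0, so f(x) = g(x) · h(x) with h(x) = -2·x - 1. Hence g | f, i.e. f ∈ (g).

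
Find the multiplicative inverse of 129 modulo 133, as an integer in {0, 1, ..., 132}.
Apply the extended Euclidean algorithm to (133, 129), tracking rows (r, s, t) with s·133 + t·129 = r. Each division r_prev = q·r_cur + r_new produces the new row as (previous row) − q·(current row):
  row A: (133, 1, 0)   [1·133 + 0·129 = 133]
  row B: (129, 0, 1)   [0·133 + 1·129 = 129]
  133 = 1·129 + 4   → row C = row A − 1·row B = (4, 1, −1)   [check: 1·133 − 1·129 = 4]
  129 = 32·4 + 1   → row D = row B − 32·row C = (1, −32, 33)   [check: −32·133 + 33·129 = 1]
  4 = 4·1 + 0   → remainder 0, stop. gcd = 1 (last nonzero row D).
The gcd is 1, so 129 is invertible mod 133. The last nonzero row gives −32·133 + 33·129 = 1, so t = 33. So 129^(−1) ≡ 33 (mod 133). Verify: 129 · 33 = 4257 ≡ 1 (mod 133). ✓

Final answer: 129^(−1) ≡ 33 (mod 133)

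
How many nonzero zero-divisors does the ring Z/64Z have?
Z/64Z has 31 nonzero zero-divisors

In Z/64Z each nonzero element is either a unit (gcd with 64 is 1) or a zero-divisor (gcd > 1). The number of units is φ(64): factorise 64 = 2^6, so φ(64) = (2^6 − 2^5) = 32 = 32. The nonzero elements number 64 − 1 = 63. Hence the nonzero zero-divisors number 63 − 32 = 31.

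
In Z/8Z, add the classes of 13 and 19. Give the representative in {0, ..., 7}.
0

Reduce the summands first: 13 ≡ 5, 19 ≡ 3 (mod 8), so 13 + 19 ≡ 5 + 3 (mod 8). 5 + 3 = 8; 8 = 1·8 + 0, so (13 + 19) mod 8 = 0.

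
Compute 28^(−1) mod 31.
28^(−1) ≡ 10 (mod 31)

Apply the extended Euclidean algorithm to (31, 28), tracking rows (r, s, t) with s·31 + t·28 = r. Each division r_prev = q·r_cur + r_new produces the new row as (previous row) − q·(current row):
  row A: (31, 1, 0)   [1·31 + 0·28 = 31]
  row B: (28, 0, 1)   [0·31 + 1·28 = 28]
  31 = 1·28 + 3   → row C = row A − 1·row B = (3, 1, −1)   [check: 1·31 − 1·28 = 3]
  28 = 9·3 + 1   → row D = row B − 9·row C = (1, −9, 10)   [check: −9·31 + 10·28 = 1]
  3 = 3·1 + 0   → remainder 0, stop. gcd = 1 (last nonzero row D).
The gcd is 1, so 28 is invertible mod 31. The last nonzero row gives −9·31 + 10·28 = 1, so t = 10. So 28^(−1) ≡ 10 (mod 31). Verify: 28 · 10 = 280 ≡ 1 (mod 31). ✓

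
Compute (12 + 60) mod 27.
Reduce the summands first: 60 ≡ 6 (mod 27), so 12 + 60 ≡ 12 + 6 (mod 27). 12 + 6 = 18; 18 = 0·27 + 18, so (12 + 60) mod 27 = 18.

Final answer: 18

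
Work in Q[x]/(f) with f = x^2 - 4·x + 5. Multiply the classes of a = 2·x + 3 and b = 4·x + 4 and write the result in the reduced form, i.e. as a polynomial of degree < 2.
First multiply in Q[x] without reducing: a · b = 8·x^2 + 20·x + 12. Now divide by f(x) = x^2 - 4·x + 5, eliminating the leading term at each step:
  leading term 8·x^2: subtract (8)·f(x) = 8·x^2 - 32·x + 40, leaving 52·x - 28
The degree is now < 2, so this is the remainder. Hence a · b ≡ 52·x - 28 in Q[x]/(f).

Final answer: a · b ≡ 52·x - 28 (mod f(x))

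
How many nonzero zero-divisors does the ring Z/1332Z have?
In Z/1332Z each nonzero element is either a unit (gcd with 1332 is 1) or a zero-divisor (gcd > 1). The number of units is φ(1332): factorise 1332 = 2^2 · 3^2 · 37, so φ(1332) = (2^2 − 2^1) · (3^2 − 3^1) · (37 − 1) = 2 · 6 · 36 = 432. The nonzero elements number 1332 − 1 = 1331. Hence the nonzero zero-divisors number 1331 − 432 = 899.

Final answer: Z/1332Z has 899 nonzero zero-divisors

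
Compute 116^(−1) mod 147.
Apply the extended Euclidean algorithm to (147, 116), tracking rows (r, s, t) with s·147 + t·116 = r. Each division r_prev = q·r_cur + r_new produces the new row as (previous row) − q·(current row):
  row A: (147, 1, 0)   [1·147 + 0·116 = 147]
  row B: (116, 0, 1)   [0·147 + 1·116 = 116]
  147 = 1·116 + 31   → row C = row A − 1·row B = (31, 1, −1)   [check: 1·147 − 1·116 = 31]
  116 = 3·31 + 23   → row D = row B − 3·row C = (23, −3, 4)   [check: −3·147 + 4·116 = 23]
  31 = 1·23 + 8   → row E = row C − 1·row D = (8, 4, −5)   [check: 4·147 − 5·116 = 8]
  23 = 2·8 + 7   → row F = row D − 2·row E = (7, −11, 14)   [check: −11·147 + 14·116 = 7]
  8 = 1·7 + 1   → row G = row E − 1·row F = (1, 15, −19)   [check: 15·147 − 19·116 = 1]
  7 = 7·1 + 0   → remainder 0, stop. gcd = 1 (last nonzero row G).
The gcd is 1, so 116 is invertible mod 147. The last nonzero row gives 15·147 − 19·116 = 1, so t = −19. So 116^(−1) ≡ −19 ≡ 128 (mod 147). Verify: 116 · 128 = 14848 ≡ 1 (mod 147). ✓

Final answer: 116^(−1) ≡ 128 (mod 147)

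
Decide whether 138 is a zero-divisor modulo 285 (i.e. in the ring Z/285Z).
YES

gcd(138, 285) = 3 > 1, so 138 is not a unit in Z/285Z. In Z/nZ every nonzero non-unit is a zero-divisor: explicitly, take b = 285/gcd = 95 ≠ 0 (mod 285); then 138·95 = 13110 = 46·285, i.e. 138·95 ≡ 0 (mod 285). So 138 is a zero-divisor.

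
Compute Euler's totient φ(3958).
φ is multiplicative, with φ(p^e) = p^e − p^(e−1). Factorise 3958 = 2 · 1979. Then
  φ(3958) = (2 − 1) · (1979 − 1) = 1 · 1978 = 1978.

Final answer: φ(3958) = 1978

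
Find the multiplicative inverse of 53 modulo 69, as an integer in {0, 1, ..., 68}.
53^(−1) ≡ 56 (mod 69)

Apply the extended Euclidean algorithm to (69, 53), tracking rows (r, s, t) with s·69 + t·53 = r. Each division r_prev = q·r_cur + r_new produces the new row as (previous row) − q·(current row):
  row A: (69, 1, 0)   [1·69 + 0·53 = 69]
  row B: (53, 0, 1)   [0·69 + 1·53 = 53]
  69 = 1·53 + 16   → row C = row A − 1·row B = (16, 1, −1)   [check: 1·69 − 1·53 = 16]
  53 = 3·16 + 5   → row D = row B − 3·row C = (5, −3, 4)   [check: −3·69 + 4·53 = 5]
  16 = 3·5 + 1   → row E = row C − 3·row D = (1, 10, −13)   [check: 10·69 − 13·53 = 1]
  5 = 5·1 + 0   → remainder 0, stop. gcd = 1 (last nonzero row E).
The gcd is 1, so 53 is invertible mod 69. The last nonzero row gives 10·69 − 13·53 = 1, so t = −13. So 53^(−1) ≡ −13 ≡ 56 (mod 69). Verify: 53 · 56 = 2968 ≡ 1 (mod 69). ✓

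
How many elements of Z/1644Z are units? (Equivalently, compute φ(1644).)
Z/1644Z has φ(1644) = 544 units

An element a ∈ Z/1644Z is a unit iff gcd(a, 1644) = 1, so the number of units is φ(1644). φ is multiplicative, with φ(p^e) = p^e − p^(e−1). Factorise 1644 = 2^2 · 3 · 137. Then
  φ(1644) = (2^2 − 2^1) · (3 − 1) · (137 − 1) = 2 · 2 · 136 = 544.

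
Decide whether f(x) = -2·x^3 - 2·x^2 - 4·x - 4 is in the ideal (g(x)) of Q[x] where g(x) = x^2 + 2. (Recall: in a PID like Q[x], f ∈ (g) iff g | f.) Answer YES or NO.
In Q[x] the ideal (g) consists of all multiples of g, so f ∈ (g) iff g | f, i.e. iff the remainder of f on division by g is 0. Divide f by g (g is monic, so eliminate the leading term of the running remainder at each step):
  leading term -2·x^3: subtract (-2·x)·g(x) = -2·x^3 - 4·x, leaving -2·x^2 - 4
  leading term -2·x^2: subtract (-2)·g(x) = -2·x^2 - 4, leaving 0
The remainder is 0, so f(x) = g(x) · h(x) with h(x) = -2·x - 2. Hence g | f, i.e. f ∈ (g).

Final answer: YES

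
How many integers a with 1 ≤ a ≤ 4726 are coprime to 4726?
2208

The number of a ∈ {1, ..., 4726} with gcd(a, 4726) = 1 is by definition Euler's totient φ(4726). φ is multiplicative, with φ(p^e) = p^e − p^(e−1). Factorise 4726 = 2 · 17 · 139. Then
  φ(4726) = (2 − 1) · (17 − 1) · (139 − 1) = 1 · 16 · 138 = 2208.
So there are 2208 such integers.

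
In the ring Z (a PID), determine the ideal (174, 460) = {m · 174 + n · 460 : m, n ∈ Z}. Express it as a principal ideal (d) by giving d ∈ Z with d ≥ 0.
In the PID Z, (a, b) is generated by gcd(a, b). Compute gcd(460, 174) with the extended Euclidean algorithm, tracking rows (r, s, t) with s·460 + t·174 = r:
  row A: (460, 1, 0)   [1·460 + 0·174 = 460]
  row B: (174, 0, 1)   [0·460 + 1·174 = 174]
  460 = 2·174 + 112   → row C = row A − 2·row B = (112, 1, −2)   [check: 1·460 − 2·174 = 112]
  174 = 1·112 + 62   → row D = row B − 1·row C = (62, −1, 3)   [check: −1·460 + 3·174 = 62]
  112 = 1·62 + 50   → row E = row C − 1·row D = (50, 2, −5)   [check: 2·460 − 5·174 = 50]
  62 = 1·50 + 12   → row F = row D − 1·row E = (12, −3, 8)   [check: −3·460 + 8·174 = 12]
  50 = 4·12 + 2   → row G = row E − 4·row F = (2, 14, −37)   [check: 14·460 − 37·174 = 2]
  12 = 6·2 + 0   → remainder 0, stop. gcd = 2 (last nonzero row G).
So gcd(174, 460) = 2, with Bézout identity 14·460 − 37·174 = 2. Containment (⊇): the Bézout identity exhibits 2 as an element of (174, 460), giving (2) ⊆ (174, 460). Containment (⊆): since 2 | 174 and 2 | 460 (174 = 2·87, 460 = 2·230), every Z-linear combination of 174 and 460 is divisible by 2, so (174, 460) ⊆ (2). Therefore (174, 460) = (2), d = 2.

Final answer: (174, 460) = (2); d = 2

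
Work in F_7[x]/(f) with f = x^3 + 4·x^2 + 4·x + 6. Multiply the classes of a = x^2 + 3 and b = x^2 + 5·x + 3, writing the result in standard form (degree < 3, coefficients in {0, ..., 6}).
Multiply as integer polynomials: a · b = x^4 + 5·x^3 + 6·x^2 + 15·x + 9. Reducing coefficients mod 7: a · b ≡ x^4 + 5·x^3 + 6·x^2 + x + 2. Now divide by f(x) = x^3 + 4·x^2 + 4·x + 6 in F_7[x], eliminating the leading term at each step:
  leading term x^4: subtract (x)·f(x) = x^4 + 4·x^3 + 4·x^2 + 6·x, leaving x^3 + 2·x^2 + 2·x + 2 (coefficients mod 7)
  leading term x^3: subtract (1)·f(x) = x^3 + 4·x^2 + 4·x + 6, leaving 5·x^2 + 5·x + 3 (coefficients mod 7)
The degree is now < 3, so this is the remainder. Hence a · b ≡ 5·x^2 + 5·x + 3 in F_7[x]/(f).

Final answer: a · b ≡ 5·x^2 + 5·x + 3 (mod f(x))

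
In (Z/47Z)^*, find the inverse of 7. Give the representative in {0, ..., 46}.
Apply the extended Euclidean algorithm to (47, 7), tracking rows (r, s, t) with s·47 + t·7 = r. Each division r_prev = q·r_cur + r_new produces the new row as (previous row) − q·(current row):
  row A: (47, 1, 0)   [1·47 + 0·7 = 47]
  row B: (7, 0, 1)   [0·47 + 1·7 = 7]
  47 = 6·7 + 5   → row C = row A − 6·row B = (5, 1, −6)   [check: 1·47 − 6·7 = 5]
  7 = 1·5 + 2   → row D = row B − 1·row C = (2, −1, 7)   [check: −1·47 + 7·7 = 2]
  5 = 2·2 + 1   → row E = row C − 2·row D = (1, 3, −20)   [check: 3·47 − 20·7 = 1]
  2 = 2·1 + 0   → remainder 0, stop. gcd = 1 (last nonzero row E).
The gcd is 1, so 7 is invertible mod 47. The last nonzero row gives 3·47 − 20·7 = 1, so t = −20. So 7^(−1) ≡ −20 ≡ 27 (mod 47). Verify: 7 · 27 = 189 ≡ 1 (mod 47). ✓

Final answer: 7^(−1) ≡ 27 (mod 47)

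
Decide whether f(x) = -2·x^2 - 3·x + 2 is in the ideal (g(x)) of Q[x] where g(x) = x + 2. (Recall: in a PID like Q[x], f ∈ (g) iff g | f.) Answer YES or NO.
YES

In Q[x] the ideal (g) consists of all multiples of g, so f ∈ (g) iff g | f, i.e. iff the remainder of f on division by g is 0. Divide f by g (g is monic, so eliminate the leading term of the running remainder at each step):
  leading term -2·x^2: subtract (-2·x)·g(x) = -2·x^2 - 4·x, leaving x + 2
  leading term x: subtract (1)·g(x) = x + 2, leaving 0
The remainder is 0, so f(x) = g(x) · h(x) with h(x) = 1 - 2·x. Hence g | f, i.e. f ∈ (g).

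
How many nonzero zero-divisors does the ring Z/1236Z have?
Z/1236Z has 827 nonzero zero-divisors

In Z/1236Z each nonzero element is either a unit (gcd with 1236 is 1) or a zero-divisor (gcd > 1). The number of units is φ(1236): factorise 1236 = 2^2 · 3 · 103, so φ(1236) = (2^2 − 2^1) · (3 − 1) · (103 − 1) = 2 · 2 · 102 = 408. The nonzero elements number 1236 − 1 = 1235. Hence the nonzero zero-divisors number 1235 − 408 = 827.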